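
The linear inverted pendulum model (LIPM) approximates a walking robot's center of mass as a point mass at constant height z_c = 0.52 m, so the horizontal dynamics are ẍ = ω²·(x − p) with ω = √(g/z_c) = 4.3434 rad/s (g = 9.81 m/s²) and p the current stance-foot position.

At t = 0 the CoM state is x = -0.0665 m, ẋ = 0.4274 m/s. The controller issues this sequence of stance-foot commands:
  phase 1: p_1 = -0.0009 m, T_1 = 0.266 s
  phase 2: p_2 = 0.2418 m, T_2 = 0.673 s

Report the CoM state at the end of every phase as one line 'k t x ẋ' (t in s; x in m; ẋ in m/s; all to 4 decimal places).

1 0.2660 0.0253 0.3384
2 0.9390 -1.0546 -5.5618

phase 1: p=-0.0009, T=0.266, ωT=1.155344, cosh=1.745033, sinh=1.430084; start (x,ẋ)=(-0.066500, 0.427400) → end (x,ẋ)=(0.025349, 0.338358)
phase 2: p=0.2418, T=0.673, ωT=2.923108, cosh=9.326387, sinh=9.272620; start (x,ẋ)=(0.025349, 0.338358) → end (x,ẋ)=(-1.054553, -5.561838)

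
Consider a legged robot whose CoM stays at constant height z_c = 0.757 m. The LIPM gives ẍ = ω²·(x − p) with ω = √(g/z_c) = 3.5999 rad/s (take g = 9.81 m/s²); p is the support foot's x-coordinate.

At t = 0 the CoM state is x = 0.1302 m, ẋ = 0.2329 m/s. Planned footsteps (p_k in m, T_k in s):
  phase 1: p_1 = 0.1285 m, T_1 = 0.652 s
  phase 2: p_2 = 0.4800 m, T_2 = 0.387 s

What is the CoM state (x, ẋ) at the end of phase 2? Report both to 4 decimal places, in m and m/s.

x = 1.1258, ẋ = 2.6442

phase 1: p=0.1285, T=0.652, ωT=2.347135, cosh=5.275606, sinh=5.179963; start (x,ẋ)=(0.130200, 0.232900) → end (x,ẋ)=(0.472593, 1.260389)
phase 2: p=0.4800, T=0.387, ωT=1.393161, cosh=2.137926, sinh=1.889637; start (x,ẋ)=(0.472593, 1.260389) → end (x,ẋ)=(1.125759, 2.644230)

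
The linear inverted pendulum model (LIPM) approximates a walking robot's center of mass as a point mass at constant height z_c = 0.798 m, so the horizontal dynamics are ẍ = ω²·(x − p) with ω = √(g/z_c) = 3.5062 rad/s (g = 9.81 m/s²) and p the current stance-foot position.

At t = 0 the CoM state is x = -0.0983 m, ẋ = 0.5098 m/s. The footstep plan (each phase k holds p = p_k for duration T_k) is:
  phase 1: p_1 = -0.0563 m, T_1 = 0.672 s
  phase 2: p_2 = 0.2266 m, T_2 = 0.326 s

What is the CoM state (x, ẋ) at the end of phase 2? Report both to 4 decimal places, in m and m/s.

phase 1: p=-0.0563, T=0.672, ωT=2.356166, cosh=5.322605, sinh=5.227822; start (x,ẋ)=(-0.098300, 0.509800) → end (x,ẋ)=(0.480274, 1.943613)
phase 2: p=0.2266, T=0.326, ωT=1.143021, cosh=1.727542, sinh=1.408687; start (x,ẋ)=(0.480274, 1.943613) → end (x,ẋ)=(1.445718, 4.610603)

x = 1.4457, ẋ = 4.6106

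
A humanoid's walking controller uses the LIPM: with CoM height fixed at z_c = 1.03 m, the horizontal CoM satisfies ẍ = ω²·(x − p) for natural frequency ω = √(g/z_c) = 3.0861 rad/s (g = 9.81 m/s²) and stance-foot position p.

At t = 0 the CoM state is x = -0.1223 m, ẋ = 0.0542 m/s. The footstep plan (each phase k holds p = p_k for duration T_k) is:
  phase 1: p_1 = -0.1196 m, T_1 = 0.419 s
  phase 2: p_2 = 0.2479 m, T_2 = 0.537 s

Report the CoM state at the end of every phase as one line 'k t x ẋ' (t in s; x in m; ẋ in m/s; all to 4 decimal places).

phase 1: p=-0.1196, T=0.419, ωT=1.293076, cosh=1.959202, sinh=1.684776; start (x,ẋ)=(-0.122300, 0.054200) → end (x,ẋ)=(-0.095301, 0.092150)
phase 2: p=0.2479, T=0.537, ωT=1.657236, cosh=2.717729, sinh=2.527064; start (x,ẋ)=(-0.095301, 0.092150) → end (x,ẋ)=(-0.609369, -2.426104)

1 0.4190 -0.0953 0.0922
2 0.9560 -0.6094 -2.4261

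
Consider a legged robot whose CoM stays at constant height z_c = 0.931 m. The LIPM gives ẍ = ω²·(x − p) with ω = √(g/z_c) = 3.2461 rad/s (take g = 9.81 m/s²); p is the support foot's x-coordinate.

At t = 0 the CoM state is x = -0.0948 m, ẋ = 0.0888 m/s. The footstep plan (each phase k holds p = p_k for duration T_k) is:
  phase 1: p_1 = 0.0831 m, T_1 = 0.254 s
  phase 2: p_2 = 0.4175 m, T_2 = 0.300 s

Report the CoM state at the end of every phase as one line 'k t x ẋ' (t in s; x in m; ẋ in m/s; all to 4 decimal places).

1 0.2540 -0.1336 -0.4112
2 0.5540 -0.5600 -2.6528

phase 1: p=0.0831, T=0.254, ωT=0.824509, cosh=1.359606, sinh=0.921156; start (x,ẋ)=(-0.094800, 0.088800) → end (x,ẋ)=(-0.133575, -0.411217)
phase 2: p=0.4175, T=0.300, ωT=0.973830, cosh=1.512851, sinh=1.135217; start (x,ẋ)=(-0.133575, -0.411217) → end (x,ẋ)=(-0.560003, -2.652835)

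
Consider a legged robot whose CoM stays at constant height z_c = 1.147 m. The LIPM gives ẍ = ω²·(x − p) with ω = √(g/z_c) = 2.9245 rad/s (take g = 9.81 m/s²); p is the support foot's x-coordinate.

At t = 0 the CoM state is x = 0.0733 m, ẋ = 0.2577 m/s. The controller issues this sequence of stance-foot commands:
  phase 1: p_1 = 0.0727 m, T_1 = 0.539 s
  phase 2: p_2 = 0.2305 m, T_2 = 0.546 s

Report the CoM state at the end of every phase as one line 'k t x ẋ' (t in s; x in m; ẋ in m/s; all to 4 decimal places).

1 0.5390 0.2782 0.6540
2 1.0850 0.8825 2.0109

phase 1: p=0.0727, T=0.539, ωT=1.576306, cosh=2.521895, sinh=2.315157; start (x,ẋ)=(0.073300, 0.257700) → end (x,ẋ)=(0.278219, 0.653955)
phase 2: p=0.2305, T=0.546, ωT=1.596777, cosh=2.569821, sinh=2.367273; start (x,ẋ)=(0.278219, 0.653955) → end (x,ẋ)=(0.882482, 2.010912)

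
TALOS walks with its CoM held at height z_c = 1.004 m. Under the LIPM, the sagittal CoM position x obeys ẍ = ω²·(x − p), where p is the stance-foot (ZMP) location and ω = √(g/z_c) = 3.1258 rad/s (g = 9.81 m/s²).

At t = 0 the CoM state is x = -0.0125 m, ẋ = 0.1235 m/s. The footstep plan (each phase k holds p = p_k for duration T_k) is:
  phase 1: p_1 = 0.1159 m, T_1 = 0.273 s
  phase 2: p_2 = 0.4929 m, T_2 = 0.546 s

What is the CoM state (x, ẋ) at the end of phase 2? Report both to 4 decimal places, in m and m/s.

phase 1: p=0.1159, T=0.273, ωT=0.853343, cosh=1.386735, sinh=0.960747; start (x,ẋ)=(-0.012500, 0.123500) → end (x,ẋ)=(-0.024198, -0.214337)
phase 2: p=0.4929, T=0.546, ωT=1.706687, cosh=2.846070, sinh=2.664604; start (x,ẋ)=(-0.024198, -0.214337) → end (x,ẋ)=(-1.161509, -4.916934)

x = -1.1615, ẋ = -4.9169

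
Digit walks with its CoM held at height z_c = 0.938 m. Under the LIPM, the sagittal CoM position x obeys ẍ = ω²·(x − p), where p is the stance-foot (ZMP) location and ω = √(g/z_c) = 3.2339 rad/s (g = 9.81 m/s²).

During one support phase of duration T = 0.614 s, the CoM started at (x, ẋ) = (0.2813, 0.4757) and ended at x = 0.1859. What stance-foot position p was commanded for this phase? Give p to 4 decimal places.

ωT = 3.2339·0.614 = 1.985615; cosh(ωT) = 3.710409, sinh(ωT) = 3.573113
x(T) = p + (x₀−p)·cosh(ωT) + (ẋ₀/ω)·sinh(ωT) ⇒ p·(1 − cosh) = x(T) − x₀·cosh − (ẋ₀/ω)·sinh
numerator   = 0.1859 − (0.2813)·3.710409 − (0.4757/3.2339)·3.573113 = -1.383436
denominator = 1 − 3.710409 = -2.710409
p = -1.383436 / -2.710409 = 0.5104

p = 0.5104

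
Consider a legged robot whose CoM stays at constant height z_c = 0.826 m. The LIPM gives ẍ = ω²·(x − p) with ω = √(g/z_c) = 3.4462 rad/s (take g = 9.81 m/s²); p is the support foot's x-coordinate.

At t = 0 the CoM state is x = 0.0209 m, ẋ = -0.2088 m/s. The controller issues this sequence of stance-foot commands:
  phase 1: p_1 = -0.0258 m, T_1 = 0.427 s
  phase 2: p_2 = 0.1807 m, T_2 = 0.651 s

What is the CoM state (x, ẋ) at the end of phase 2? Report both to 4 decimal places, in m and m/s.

x = -1.0873, ẋ = -4.3033

phase 1: p=-0.0258, T=0.427, ωT=1.471527, cosh=2.292729, sinh=2.063154; start (x,ẋ)=(0.020900, -0.208800) → end (x,ẋ)=(-0.043733, -0.146683)
phase 2: p=0.1807, T=0.651, ωT=2.243476, cosh=4.766065, sinh=4.659976; start (x,ẋ)=(-0.043733, -0.146683) → end (x,ẋ)=(-1.087308, -4.303315)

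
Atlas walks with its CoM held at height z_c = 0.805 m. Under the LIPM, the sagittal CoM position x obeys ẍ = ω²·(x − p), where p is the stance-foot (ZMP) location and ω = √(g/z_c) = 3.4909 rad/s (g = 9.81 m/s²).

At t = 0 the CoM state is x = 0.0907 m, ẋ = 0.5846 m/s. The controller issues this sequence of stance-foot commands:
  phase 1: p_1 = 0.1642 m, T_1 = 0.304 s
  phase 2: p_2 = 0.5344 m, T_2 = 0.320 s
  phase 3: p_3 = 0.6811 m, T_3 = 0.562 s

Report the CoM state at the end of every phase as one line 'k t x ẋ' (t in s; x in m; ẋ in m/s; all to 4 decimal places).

1 0.3040 0.2583 0.6195
2 0.6240 0.3095 -0.2671
3 1.1860 -0.9335 -5.4916

phase 1: p=0.1642, T=0.304, ωT=1.061234, cosh=1.617981, sinh=1.271953; start (x,ẋ)=(0.090700, 0.584600) → end (x,ẋ)=(0.258285, 0.619513)
phase 2: p=0.5344, T=0.320, ωT=1.117088, cosh=1.691587, sinh=1.364356; start (x,ẋ)=(0.258285, 0.619513) → end (x,ẋ)=(0.309452, -0.267131)
phase 3: p=0.6811, T=0.562, ωT=1.961886, cosh=3.626660, sinh=3.486067; start (x,ẋ)=(0.309452, -0.267131) → end (x,ẋ)=(-0.933501, -5.491563)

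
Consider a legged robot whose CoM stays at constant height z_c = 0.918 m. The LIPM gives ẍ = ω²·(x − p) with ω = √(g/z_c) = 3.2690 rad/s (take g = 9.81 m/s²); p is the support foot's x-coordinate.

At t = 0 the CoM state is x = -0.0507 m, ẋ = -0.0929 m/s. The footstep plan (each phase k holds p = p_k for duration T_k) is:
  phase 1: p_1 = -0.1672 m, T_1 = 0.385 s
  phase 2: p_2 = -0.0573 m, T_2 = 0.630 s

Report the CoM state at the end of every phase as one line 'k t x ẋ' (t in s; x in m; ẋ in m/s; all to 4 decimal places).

1 0.3850 0.0084 0.4395
2 1.0150 0.7232 2.5801

phase 1: p=-0.1672, T=0.385, ωT=1.258565, cosh=1.902214, sinh=1.618152; start (x,ẋ)=(-0.050700, -0.092900) → end (x,ẋ)=(0.008422, 0.439539)
phase 2: p=-0.0573, T=0.630, ωT=2.059470, cosh=3.984667, sinh=3.857146; start (x,ẋ)=(0.008422, 0.439539) → end (x,ẋ)=(0.723201, 2.580112)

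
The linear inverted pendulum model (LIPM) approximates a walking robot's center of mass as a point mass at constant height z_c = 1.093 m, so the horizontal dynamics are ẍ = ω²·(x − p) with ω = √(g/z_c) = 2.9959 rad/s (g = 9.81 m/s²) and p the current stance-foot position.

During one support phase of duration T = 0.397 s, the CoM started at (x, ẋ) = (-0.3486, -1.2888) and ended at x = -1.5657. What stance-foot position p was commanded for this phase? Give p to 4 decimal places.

ωT = 2.9959·0.397 = 1.189372; cosh(ωT) = 1.794715, sinh(ωT) = 1.490303
x(T) = p + (x₀−p)·cosh(ωT) + (ẋ₀/ω)·sinh(ωT) ⇒ p·(1 − cosh) = x(T) − x₀·cosh − (ẋ₀/ω)·sinh
numerator   = -1.5657 − (-0.3486)·1.794715 − (-1.2888/2.9959)·1.490303 = -0.298952
denominator = 1 − 1.794715 = -0.794715
p = -0.298952 / -0.794715 = 0.3762

p = 0.3762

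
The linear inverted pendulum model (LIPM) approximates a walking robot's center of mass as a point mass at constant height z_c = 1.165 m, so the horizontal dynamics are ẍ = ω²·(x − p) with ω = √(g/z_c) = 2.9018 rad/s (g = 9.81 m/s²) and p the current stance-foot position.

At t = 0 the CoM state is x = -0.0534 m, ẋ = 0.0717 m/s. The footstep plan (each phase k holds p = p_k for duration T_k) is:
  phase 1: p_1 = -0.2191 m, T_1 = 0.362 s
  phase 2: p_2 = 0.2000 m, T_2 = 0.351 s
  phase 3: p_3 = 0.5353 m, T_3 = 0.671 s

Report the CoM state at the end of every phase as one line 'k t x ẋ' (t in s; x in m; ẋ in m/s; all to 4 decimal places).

1 0.3620 0.0777 0.7183
2 0.7130 0.3067 0.6970
3 1.3840 0.5424 0.2148

phase 1: p=-0.2191, T=0.362, ωT=1.050452, cosh=1.604361, sinh=1.254581; start (x,ẋ)=(-0.053400, 0.071700) → end (x,ẋ)=(0.077742, 0.718271)
phase 2: p=0.2000, T=0.351, ωT=1.018532, cosh=1.565125, sinh=1.204001; start (x,ẋ)=(0.077742, 0.718271) → end (x,ẋ)=(0.306672, 0.697042)
phase 3: p=0.5353, T=0.671, ωT=1.947108, cosh=3.575537, sinh=3.432851; start (x,ẋ)=(0.306672, 0.697042) → end (x,ẋ)=(0.542437, 0.214832)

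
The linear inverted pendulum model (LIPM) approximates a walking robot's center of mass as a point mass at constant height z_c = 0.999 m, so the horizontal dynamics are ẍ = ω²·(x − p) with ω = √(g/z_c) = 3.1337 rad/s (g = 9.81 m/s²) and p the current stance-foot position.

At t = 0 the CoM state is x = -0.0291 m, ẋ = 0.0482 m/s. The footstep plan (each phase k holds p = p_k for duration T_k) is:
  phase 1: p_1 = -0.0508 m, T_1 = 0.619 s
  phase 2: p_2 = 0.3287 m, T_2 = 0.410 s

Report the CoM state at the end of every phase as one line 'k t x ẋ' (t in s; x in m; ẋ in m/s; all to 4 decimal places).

phase 1: p=-0.0508, T=0.619, ωT=1.939760, cosh=3.550411, sinh=3.406672; start (x,ẋ)=(-0.029100, 0.048200) → end (x,ẋ)=(0.078643, 0.402788)
phase 2: p=0.3287, T=0.410, ωT=1.284817, cosh=1.945354, sinh=1.668653; start (x,ẋ)=(0.078643, 0.402788) → end (x,ẋ)=(0.056729, -0.524000)

1 0.6190 0.0786 0.4028
2 1.0290 0.0567 -0.5240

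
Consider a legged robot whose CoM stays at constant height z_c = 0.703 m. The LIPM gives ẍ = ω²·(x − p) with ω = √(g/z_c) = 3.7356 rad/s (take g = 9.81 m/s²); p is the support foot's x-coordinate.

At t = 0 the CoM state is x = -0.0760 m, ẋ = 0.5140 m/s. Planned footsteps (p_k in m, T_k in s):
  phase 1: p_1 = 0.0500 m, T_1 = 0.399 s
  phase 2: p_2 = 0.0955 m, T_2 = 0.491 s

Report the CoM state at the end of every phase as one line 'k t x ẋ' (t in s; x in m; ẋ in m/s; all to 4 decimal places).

phase 1: p=0.0500, T=0.399, ωT=1.490504, cosh=2.332297, sinh=2.107038; start (x,ẋ)=(-0.076000, 0.514000) → end (x,ẋ)=(0.046049, 0.207048)
phase 2: p=0.0955, T=0.491, ωT=1.834180, cosh=3.209870, sinh=3.050126; start (x,ẋ)=(0.046049, 0.207048) → end (x,ẋ)=(0.105823, 0.101145)

1 0.3990 0.0460 0.2070
2 0.8900 0.1058 0.1011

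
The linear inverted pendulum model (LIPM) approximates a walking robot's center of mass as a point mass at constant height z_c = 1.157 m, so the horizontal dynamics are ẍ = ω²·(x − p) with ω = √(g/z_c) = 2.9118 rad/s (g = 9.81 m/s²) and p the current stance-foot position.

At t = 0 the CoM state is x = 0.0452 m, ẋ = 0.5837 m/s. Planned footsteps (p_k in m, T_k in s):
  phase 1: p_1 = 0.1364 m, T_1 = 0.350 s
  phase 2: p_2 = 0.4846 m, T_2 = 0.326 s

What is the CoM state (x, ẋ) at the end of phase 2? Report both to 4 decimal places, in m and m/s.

x = 0.3381, ẋ = 0.0845

phase 1: p=0.1364, T=0.350, ωT=1.019130, cosh=1.565846, sinh=1.204937; start (x,ẋ)=(0.045200, 0.583700) → end (x,ẋ)=(0.235137, 0.594006)
phase 2: p=0.4846, T=0.326, ωT=0.949247, cosh=1.485398, sinh=1.098365; start (x,ẋ)=(0.235137, 0.594006) → end (x,ẋ)=(0.338114, 0.084497)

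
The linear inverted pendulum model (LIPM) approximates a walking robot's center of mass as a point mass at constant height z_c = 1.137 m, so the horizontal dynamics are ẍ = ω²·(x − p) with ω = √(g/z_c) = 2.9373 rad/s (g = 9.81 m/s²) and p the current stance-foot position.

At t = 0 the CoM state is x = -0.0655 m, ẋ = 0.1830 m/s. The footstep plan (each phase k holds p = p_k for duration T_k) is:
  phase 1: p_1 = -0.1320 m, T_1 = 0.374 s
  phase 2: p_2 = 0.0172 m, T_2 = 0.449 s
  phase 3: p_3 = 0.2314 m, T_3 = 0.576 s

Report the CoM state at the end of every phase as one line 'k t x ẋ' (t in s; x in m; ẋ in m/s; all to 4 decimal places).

phase 1: p=-0.1320, T=0.374, ωT=1.098550, cosh=1.666584, sinh=1.333230; start (x,ẋ)=(-0.065500, 0.183000) → end (x,ẋ)=(0.061891, 0.565405)
phase 2: p=0.0172, T=0.449, ωT=1.318848, cosh=2.003277, sinh=1.735834; start (x,ẋ)=(0.061891, 0.565405) → end (x,ẋ)=(0.440861, 1.360527)
phase 3: p=0.2314, T=0.576, ωT=1.691885, cosh=2.806939, sinh=2.622766; start (x,ẋ)=(0.440861, 1.360527) → end (x,ẋ)=(2.034183, 5.432575)

1 0.3740 0.0619 0.5654
2 0.8230 0.4409 1.3605
3 1.3990 2.0342 5.4326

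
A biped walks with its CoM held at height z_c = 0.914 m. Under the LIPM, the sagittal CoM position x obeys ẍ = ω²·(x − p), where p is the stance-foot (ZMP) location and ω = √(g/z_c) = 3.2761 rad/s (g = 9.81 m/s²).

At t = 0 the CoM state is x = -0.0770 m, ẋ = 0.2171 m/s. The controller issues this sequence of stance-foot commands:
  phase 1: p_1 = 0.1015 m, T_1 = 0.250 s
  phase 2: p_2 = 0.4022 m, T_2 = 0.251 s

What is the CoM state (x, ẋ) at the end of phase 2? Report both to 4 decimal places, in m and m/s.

phase 1: p=0.1015, T=0.250, ωT=0.819025, cosh=1.354574, sinh=0.913713; start (x,ẋ)=(-0.077000, 0.217100) → end (x,ẋ)=(-0.079742, -0.240247)
phase 2: p=0.4022, T=0.251, ωT=0.822301, cosh=1.357575, sinh=0.918156; start (x,ẋ)=(-0.079742, -0.240247) → end (x,ẋ)=(-0.319403, -1.775819)

x = -0.3194, ẋ = -1.7758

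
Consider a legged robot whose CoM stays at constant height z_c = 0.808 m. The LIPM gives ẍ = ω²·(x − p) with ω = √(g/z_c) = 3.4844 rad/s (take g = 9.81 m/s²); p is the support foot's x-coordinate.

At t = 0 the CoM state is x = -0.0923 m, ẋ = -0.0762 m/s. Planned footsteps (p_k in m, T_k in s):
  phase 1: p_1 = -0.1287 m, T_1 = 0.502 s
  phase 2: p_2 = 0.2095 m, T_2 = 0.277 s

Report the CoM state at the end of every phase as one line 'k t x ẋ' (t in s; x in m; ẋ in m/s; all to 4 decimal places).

1 0.5020 -0.0819 0.1279
2 0.7790 -0.1872 -0.9470

phase 1: p=-0.1287, T=0.502, ωT=1.749169, cosh=2.961870, sinh=2.787951; start (x,ẋ)=(-0.092300, -0.076200) → end (x,ẋ)=(-0.081857, 0.127907)
phase 2: p=0.2095, T=0.277, ωT=0.965179, cosh=1.503086, sinh=1.122171; start (x,ẋ)=(-0.081857, 0.127907) → end (x,ẋ)=(-0.187242, -0.946978)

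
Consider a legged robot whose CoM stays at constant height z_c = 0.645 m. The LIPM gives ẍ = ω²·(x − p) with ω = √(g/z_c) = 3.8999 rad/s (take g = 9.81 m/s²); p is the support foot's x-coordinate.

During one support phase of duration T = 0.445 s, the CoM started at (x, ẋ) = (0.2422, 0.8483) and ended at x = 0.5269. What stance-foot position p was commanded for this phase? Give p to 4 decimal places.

ωT = 3.8999·0.445 = 1.735456; cosh(ωT) = 2.923915, sinh(ωT) = 2.747595
x(T) = p + (x₀−p)·cosh(ωT) + (ẋ₀/ω)·sinh(ωT) ⇒ p·(1 − cosh) = x(T) − x₀·cosh − (ẋ₀/ω)·sinh
numerator   = 0.5269 − (0.2422)·2.923915 − (0.8483/3.8999)·2.747595 = -0.778925
denominator = 1 − 2.923915 = -1.923915
p = -0.778925 / -1.923915 = 0.4049

p = 0.4049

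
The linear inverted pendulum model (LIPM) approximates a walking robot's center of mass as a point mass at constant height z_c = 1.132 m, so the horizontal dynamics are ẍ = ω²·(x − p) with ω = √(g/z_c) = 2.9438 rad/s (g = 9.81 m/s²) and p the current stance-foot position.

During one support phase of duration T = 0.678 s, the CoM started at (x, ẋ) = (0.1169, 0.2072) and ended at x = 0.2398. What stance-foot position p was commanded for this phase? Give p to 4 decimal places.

p = 0.1647

ωT = 2.9438·0.678 = 1.995896; cosh(ωT) = 3.747344, sinh(ωT) = 3.611452
x(T) = p + (x₀−p)·cosh(ωT) + (ẋ₀/ω)·sinh(ωT) ⇒ p·(1 − cosh) = x(T) − x₀·cosh − (ẋ₀/ω)·sinh
numerator   = 0.2398 − (0.1169)·3.747344 − (0.2072/2.9438)·3.611452 = -0.452457
denominator = 1 − 3.747344 = -2.747344
p = -0.452457 / -2.747344 = 0.1647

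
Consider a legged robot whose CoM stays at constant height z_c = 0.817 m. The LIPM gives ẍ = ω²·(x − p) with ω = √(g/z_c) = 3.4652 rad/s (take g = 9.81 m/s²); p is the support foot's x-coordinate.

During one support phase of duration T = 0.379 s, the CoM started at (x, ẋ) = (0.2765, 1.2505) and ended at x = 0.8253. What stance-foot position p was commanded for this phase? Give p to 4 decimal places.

p = 0.3506

ωT = 3.4652·0.379 = 1.313311; cosh(ωT) = 1.993696, sinh(ωT) = 1.724768
x(T) = p + (x₀−p)·cosh(ωT) + (ẋ₀/ω)·sinh(ωT) ⇒ p·(1 − cosh) = x(T) − x₀·cosh − (ẋ₀/ω)·sinh
numerator   = 0.8253 − (0.2765)·1.993696 − (1.2505/3.4652)·1.724768 = -0.348381
denominator = 1 − 1.993696 = -0.993696
p = -0.348381 / -0.993696 = 0.3506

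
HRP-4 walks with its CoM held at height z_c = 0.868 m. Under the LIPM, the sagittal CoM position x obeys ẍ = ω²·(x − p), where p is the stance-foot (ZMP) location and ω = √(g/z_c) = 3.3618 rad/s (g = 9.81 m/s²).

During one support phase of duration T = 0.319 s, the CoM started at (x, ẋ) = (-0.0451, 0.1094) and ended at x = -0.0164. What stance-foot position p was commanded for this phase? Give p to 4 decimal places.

ωT = 3.3618·0.319 = 1.072414; cosh(ωT) = 1.632304, sinh(ωT) = 1.290122
x(T) = p + (x₀−p)·cosh(ωT) + (ẋ₀/ω)·sinh(ωT) ⇒ p·(1 − cosh) = x(T) − x₀·cosh − (ẋ₀/ω)·sinh
numerator   = -0.0164 − (-0.0451)·1.632304 − (0.1094/3.3618)·1.290122 = 0.015234
denominator = 1 − 1.632304 = -0.632304
p = 0.015234 / -0.632304 = -0.0241

p = -0.0241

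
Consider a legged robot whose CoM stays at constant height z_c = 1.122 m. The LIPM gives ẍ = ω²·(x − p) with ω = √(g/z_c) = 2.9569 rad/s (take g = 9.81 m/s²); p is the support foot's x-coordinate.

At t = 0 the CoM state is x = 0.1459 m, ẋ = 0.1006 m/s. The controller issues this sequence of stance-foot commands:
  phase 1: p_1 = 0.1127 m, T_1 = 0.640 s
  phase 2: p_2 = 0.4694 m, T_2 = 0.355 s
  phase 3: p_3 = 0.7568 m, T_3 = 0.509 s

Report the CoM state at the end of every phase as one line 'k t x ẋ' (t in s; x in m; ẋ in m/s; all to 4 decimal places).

phase 1: p=0.1127, T=0.640, ωT=1.892416, cosh=3.393044, sinh=3.242337; start (x,ẋ)=(0.145900, 0.100600) → end (x,ẋ)=(0.335660, 0.659637)
phase 2: p=0.4694, T=0.355, ωT=1.049700, cosh=1.603418, sinh=1.253375; start (x,ẋ)=(0.335660, 0.659637) → end (x,ẋ)=(0.534567, 0.562021)
phase 3: p=0.7568, T=0.509, ωT=1.505062, cosh=2.363218, sinh=2.141215; start (x,ẋ)=(0.534567, 0.562021) → end (x,ẋ)=(0.638598, -0.078857)

1 0.6400 0.3357 0.6596
2 0.9950 0.5346 0.5620
3 1.5040 0.6386 -0.0789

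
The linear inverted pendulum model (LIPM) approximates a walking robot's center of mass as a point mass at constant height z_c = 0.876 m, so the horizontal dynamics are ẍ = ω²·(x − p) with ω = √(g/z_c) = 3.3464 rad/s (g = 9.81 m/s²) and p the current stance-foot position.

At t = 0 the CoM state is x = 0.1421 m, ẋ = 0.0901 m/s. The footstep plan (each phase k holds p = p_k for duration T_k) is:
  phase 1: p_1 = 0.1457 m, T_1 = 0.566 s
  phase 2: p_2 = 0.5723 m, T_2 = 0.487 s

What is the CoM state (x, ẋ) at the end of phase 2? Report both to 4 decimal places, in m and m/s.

phase 1: p=0.1457, T=0.566, ωT=1.894062, cosh=3.398387, sinh=3.247927; start (x,ẋ)=(0.142100, 0.090100) → end (x,ẋ)=(0.220914, 0.267067)
phase 2: p=0.5723, T=0.487, ωT=1.629697, cosh=2.649158, sinh=2.453169; start (x,ẋ)=(0.220914, 0.267067) → end (x,ẋ)=(-0.162795, -2.177122)

x = -0.1628, ẋ = -2.1771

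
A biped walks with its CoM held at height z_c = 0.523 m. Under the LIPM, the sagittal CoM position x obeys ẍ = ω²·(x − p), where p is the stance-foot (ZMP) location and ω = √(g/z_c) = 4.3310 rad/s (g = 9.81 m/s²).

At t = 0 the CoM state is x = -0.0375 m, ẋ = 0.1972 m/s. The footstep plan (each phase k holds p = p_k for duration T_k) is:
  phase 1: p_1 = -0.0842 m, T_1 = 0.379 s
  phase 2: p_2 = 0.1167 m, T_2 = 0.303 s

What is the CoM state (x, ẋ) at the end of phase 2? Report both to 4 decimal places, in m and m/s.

phase 1: p=-0.0842, T=0.379, ωT=1.641449, cosh=2.678172, sinh=2.484473; start (x,ẋ)=(-0.037500, 0.197200) → end (x,ẋ)=(0.153994, 1.030639)
phase 2: p=0.1167, T=0.303, ωT=1.312293, cosh=1.991942, sinh=1.722740; start (x,ẋ)=(0.153994, 1.030639) → end (x,ẋ)=(0.600945, 2.331232)

x = 0.6009, ẋ = 2.3312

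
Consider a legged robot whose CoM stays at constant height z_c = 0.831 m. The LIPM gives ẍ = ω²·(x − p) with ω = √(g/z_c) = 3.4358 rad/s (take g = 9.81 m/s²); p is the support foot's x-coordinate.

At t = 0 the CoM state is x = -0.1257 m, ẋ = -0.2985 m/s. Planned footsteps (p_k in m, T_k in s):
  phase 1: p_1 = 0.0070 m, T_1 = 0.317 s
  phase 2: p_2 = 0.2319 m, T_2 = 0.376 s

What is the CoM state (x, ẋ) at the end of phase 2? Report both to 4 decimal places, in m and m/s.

x = -1.3978, ẋ = -5.3726

phase 1: p=0.0070, T=0.317, ωT=1.089149, cosh=1.654123, sinh=1.317620; start (x,ẋ)=(-0.125700, -0.298500) → end (x,ẋ)=(-0.326976, -1.094499)
phase 2: p=0.2319, T=0.376, ωT=1.291861, cosh=1.957156, sinh=1.682397; start (x,ẋ)=(-0.326976, -1.094499) → end (x,ẋ)=(-1.397847, -5.372621)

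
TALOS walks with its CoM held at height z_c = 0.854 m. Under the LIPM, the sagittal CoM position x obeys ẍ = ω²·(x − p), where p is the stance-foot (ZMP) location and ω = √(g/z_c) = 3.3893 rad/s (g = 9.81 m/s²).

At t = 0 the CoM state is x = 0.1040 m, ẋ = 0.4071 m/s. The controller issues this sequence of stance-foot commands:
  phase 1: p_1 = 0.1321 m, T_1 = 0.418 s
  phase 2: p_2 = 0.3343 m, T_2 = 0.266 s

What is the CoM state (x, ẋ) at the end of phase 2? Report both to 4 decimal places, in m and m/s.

phase 1: p=0.1321, T=0.418, ωT=1.416727, cosh=2.183055, sinh=1.940549; start (x,ẋ)=(0.104000, 0.407100) → end (x,ẋ)=(0.303842, 0.703905)
phase 2: p=0.3343, T=0.266, ωT=0.901554, cosh=1.434683, sinh=1.028745; start (x,ẋ)=(0.303842, 0.703905) → end (x,ẋ)=(0.504257, 0.903682)

x = 0.5043, ẋ = 0.9037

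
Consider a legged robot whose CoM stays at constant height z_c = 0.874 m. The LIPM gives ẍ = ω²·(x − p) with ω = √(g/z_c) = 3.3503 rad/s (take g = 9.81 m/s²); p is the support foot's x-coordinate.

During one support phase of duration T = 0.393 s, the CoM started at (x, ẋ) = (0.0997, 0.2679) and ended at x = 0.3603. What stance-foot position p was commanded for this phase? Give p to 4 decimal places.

p = -0.0225

ωT = 3.3503·0.393 = 1.316668; cosh(ωT) = 1.999498, sinh(ωT) = 1.731471
x(T) = p + (x₀−p)·cosh(ωT) + (ẋ₀/ω)·sinh(ωT) ⇒ p·(1 − cosh) = x(T) − x₀·cosh − (ẋ₀/ω)·sinh
numerator   = 0.3603 − (0.0997)·1.999498 − (0.2679/3.3503)·1.731471 = 0.022496
denominator = 1 − 1.999498 = -0.999498
p = 0.022496 / -0.999498 = -0.0225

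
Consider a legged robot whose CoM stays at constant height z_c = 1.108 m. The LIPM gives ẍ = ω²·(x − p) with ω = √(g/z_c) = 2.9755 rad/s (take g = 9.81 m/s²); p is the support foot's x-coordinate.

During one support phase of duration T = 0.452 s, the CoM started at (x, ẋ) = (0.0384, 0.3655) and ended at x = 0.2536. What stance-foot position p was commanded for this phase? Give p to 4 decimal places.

p = 0.0427

ωT = 2.9755·0.452 = 1.344926; cosh(ωT) = 2.049231, sinh(ωT) = 1.788672
x(T) = p + (x₀−p)·cosh(ωT) + (ẋ₀/ω)·sinh(ωT) ⇒ p·(1 − cosh) = x(T) − x₀·cosh − (ẋ₀/ω)·sinh
numerator   = 0.2536 − (0.0384)·2.049231 − (0.3655/2.9755)·1.788672 = -0.044805
denominator = 1 − 2.049231 = -1.049231
p = -0.044805 / -1.049231 = 0.0427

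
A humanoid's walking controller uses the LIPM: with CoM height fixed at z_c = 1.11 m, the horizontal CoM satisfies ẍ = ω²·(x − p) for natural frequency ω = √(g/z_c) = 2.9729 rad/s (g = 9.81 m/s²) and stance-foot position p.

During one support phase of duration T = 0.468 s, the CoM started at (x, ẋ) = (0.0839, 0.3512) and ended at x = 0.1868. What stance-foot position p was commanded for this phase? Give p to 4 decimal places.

p = 0.1896

ωT = 2.9729·0.468 = 1.391317; cosh(ωT) = 2.134445, sinh(ωT) = 1.885697
x(T) = p + (x₀−p)·cosh(ωT) + (ẋ₀/ω)·sinh(ωT) ⇒ p·(1 − cosh) = x(T) − x₀·cosh − (ẋ₀/ω)·sinh
numerator   = 0.1868 − (0.0839)·2.134445 − (0.3512/2.9729)·1.885697 = -0.215045
denominator = 1 − 2.134445 = -1.134445
p = -0.215045 / -1.134445 = 0.1896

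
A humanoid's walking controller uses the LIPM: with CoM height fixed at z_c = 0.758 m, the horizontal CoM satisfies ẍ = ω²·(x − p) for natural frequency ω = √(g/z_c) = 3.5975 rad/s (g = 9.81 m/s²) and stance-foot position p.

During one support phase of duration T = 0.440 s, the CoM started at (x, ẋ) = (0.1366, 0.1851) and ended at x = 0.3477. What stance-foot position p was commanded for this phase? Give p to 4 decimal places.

p = 0.0773

ωT = 3.5975·0.440 = 1.582900; cosh(ωT) = 2.537217, sinh(ωT) = 2.331838
x(T) = p + (x₀−p)·cosh(ωT) + (ẋ₀/ω)·sinh(ωT) ⇒ p·(1 − cosh) = x(T) − x₀·cosh − (ẋ₀/ω)·sinh
numerator   = 0.3477 − (0.1366)·2.537217 − (0.1851/3.5975)·2.331838 = -0.118863
denominator = 1 − 2.537217 = -1.537217
p = -0.118863 / -1.537217 = 0.0773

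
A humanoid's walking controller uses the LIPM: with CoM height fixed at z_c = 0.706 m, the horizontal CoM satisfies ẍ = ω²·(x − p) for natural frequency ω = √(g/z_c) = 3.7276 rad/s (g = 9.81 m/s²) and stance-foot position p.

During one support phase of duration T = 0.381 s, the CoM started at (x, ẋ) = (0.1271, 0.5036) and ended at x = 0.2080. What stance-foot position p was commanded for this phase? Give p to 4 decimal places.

p = 0.2803

ωT = 3.7276·0.381 = 1.420216; cosh(ωT) = 2.189837, sinh(ωT) = 1.948175
x(T) = p + (x₀−p)·cosh(ωT) + (ẋ₀/ω)·sinh(ωT) ⇒ p·(1 − cosh) = x(T) − x₀·cosh − (ẋ₀/ω)·sinh
numerator   = 0.2080 − (0.1271)·2.189837 − (0.5036/3.7276)·1.948175 = -0.333527
denominator = 1 − 2.189837 = -1.189837
p = -0.333527 / -1.189837 = 0.2803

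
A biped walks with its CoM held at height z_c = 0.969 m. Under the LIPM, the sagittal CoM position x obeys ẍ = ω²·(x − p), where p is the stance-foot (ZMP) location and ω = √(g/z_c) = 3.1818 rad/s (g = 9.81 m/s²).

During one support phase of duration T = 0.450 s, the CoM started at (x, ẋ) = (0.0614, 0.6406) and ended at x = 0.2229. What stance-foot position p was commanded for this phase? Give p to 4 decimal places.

ωT = 3.1818·0.450 = 1.431810; cosh(ωT) = 2.212573, sinh(ωT) = 1.973697
x(T) = p + (x₀−p)·cosh(ωT) + (ẋ₀/ω)·sinh(ωT) ⇒ p·(1 − cosh) = x(T) − x₀·cosh − (ẋ₀/ω)·sinh
numerator   = 0.2229 − (0.0614)·2.212573 − (0.6406/3.1818)·1.973697 = -0.310321
denominator = 1 − 2.212573 = -1.212573
p = -0.310321 / -1.212573 = 0.2559

p = 0.2559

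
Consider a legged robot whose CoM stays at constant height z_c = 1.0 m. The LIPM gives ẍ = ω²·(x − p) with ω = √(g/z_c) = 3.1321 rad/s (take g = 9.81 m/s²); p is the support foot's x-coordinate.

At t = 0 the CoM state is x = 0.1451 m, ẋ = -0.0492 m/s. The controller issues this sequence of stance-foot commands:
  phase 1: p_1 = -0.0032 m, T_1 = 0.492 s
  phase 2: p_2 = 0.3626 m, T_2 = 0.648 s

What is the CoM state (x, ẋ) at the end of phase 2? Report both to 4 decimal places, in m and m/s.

x = 1.3048, ẋ = 3.0872

phase 1: p=-0.0032, T=0.492, ωT=1.540993, cosh=2.441697, sinh=2.227529; start (x,ẋ)=(0.145100, -0.049200) → end (x,ẋ)=(0.323913, 0.914534)
phase 2: p=0.3626, T=0.648, ωT=2.029601, cosh=3.871218, sinh=3.739830; start (x,ẋ)=(0.323913, 0.914534) → end (x,ẋ)=(1.304818, 3.087199)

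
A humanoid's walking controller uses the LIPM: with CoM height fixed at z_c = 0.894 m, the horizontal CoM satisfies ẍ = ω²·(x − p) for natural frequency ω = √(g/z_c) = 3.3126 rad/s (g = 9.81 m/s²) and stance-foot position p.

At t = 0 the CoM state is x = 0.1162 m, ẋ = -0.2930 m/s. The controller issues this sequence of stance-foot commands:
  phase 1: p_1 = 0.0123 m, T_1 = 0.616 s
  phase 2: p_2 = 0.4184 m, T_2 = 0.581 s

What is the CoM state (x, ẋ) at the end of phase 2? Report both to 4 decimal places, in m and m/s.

x = -0.5935, ẋ = -3.1677

phase 1: p=0.0123, T=0.616, ωT=2.040562, cosh=3.912443, sinh=3.782487; start (x,ẋ)=(0.116200, -0.293000) → end (x,ẋ)=(0.084241, 0.155507)
phase 2: p=0.4184, T=0.581, ωT=1.924621, cosh=3.499240, sinh=3.353309; start (x,ẋ)=(0.084241, 0.155507) → end (x,ẋ)=(-0.593483, -3.167735)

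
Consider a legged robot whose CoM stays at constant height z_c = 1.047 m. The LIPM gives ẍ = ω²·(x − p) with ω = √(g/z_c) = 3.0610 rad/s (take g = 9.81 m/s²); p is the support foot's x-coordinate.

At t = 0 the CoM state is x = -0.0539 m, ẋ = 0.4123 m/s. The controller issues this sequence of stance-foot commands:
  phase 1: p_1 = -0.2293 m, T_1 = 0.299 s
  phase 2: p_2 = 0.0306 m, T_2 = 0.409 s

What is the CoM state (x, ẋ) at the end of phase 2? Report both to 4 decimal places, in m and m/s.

phase 1: p=-0.2293, T=0.299, ωT=0.915239, cosh=1.448896, sinh=1.048476; start (x,ẋ)=(-0.053900, 0.412300) → end (x,ẋ)=(0.166060, 1.160306)
phase 2: p=0.0306, T=0.409, ωT=1.251949, cosh=1.891550, sinh=1.605603; start (x,ẋ)=(0.166060, 1.160306) → end (x,ẋ)=(0.895451, 2.860530)

x = 0.8955, ẋ = 2.8605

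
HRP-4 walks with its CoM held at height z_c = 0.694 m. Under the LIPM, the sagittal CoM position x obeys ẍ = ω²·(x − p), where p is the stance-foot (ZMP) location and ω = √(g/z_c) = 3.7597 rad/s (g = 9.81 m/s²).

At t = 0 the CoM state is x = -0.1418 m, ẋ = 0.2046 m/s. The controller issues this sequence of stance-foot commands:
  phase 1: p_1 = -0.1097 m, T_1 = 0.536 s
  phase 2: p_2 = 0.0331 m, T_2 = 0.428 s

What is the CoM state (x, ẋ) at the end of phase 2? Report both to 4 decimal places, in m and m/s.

phase 1: p=-0.1097, T=0.536, ωT=2.015199, cosh=3.817758, sinh=3.684464; start (x,ẋ)=(-0.141800, 0.204600) → end (x,ẋ)=(-0.031744, 0.336449)
phase 2: p=0.0331, T=0.428, ωT=1.609152, cosh=2.599313, sinh=2.399256; start (x,ẋ)=(-0.031744, 0.336449) → end (x,ẋ)=(0.079254, 0.289608)

x = 0.0793, ẋ = 0.2896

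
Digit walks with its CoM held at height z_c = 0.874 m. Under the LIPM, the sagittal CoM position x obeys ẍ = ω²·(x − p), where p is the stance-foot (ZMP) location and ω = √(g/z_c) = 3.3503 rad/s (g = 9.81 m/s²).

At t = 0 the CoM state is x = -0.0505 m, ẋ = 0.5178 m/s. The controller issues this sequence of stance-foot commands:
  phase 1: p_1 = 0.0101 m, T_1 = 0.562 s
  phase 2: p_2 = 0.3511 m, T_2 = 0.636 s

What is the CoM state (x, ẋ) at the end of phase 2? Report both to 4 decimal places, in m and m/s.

phase 1: p=0.0101, T=0.562, ωT=1.882869, cosh=3.362242, sinh=3.210089; start (x,ẋ)=(-0.050500, 0.517800) → end (x,ẋ)=(0.302478, 1.089230)
phase 2: p=0.3511, T=0.636, ωT=2.130791, cosh=4.270134, sinh=4.151390; start (x,ẋ)=(0.302478, 1.089230) → end (x,ẋ)=(1.493154, 3.974906)

x = 1.4932, ẋ = 3.9749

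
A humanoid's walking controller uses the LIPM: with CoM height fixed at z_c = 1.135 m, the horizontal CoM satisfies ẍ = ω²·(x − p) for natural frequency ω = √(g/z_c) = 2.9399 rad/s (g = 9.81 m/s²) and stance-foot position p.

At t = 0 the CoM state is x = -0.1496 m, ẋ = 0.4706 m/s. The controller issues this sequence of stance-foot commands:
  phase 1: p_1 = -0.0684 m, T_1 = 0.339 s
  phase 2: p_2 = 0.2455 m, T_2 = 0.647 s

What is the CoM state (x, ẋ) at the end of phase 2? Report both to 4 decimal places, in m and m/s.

phase 1: p=-0.0684, T=0.339, ωT=0.996626, cosh=1.539124, sinh=1.170002; start (x,ẋ)=(-0.149600, 0.470600) → end (x,ẋ)=(-0.006091, 0.445009)
phase 2: p=0.2455, T=0.647, ωT=1.902115, cosh=3.424652, sinh=3.275400; start (x,ẋ)=(-0.006091, 0.445009) → end (x,ẋ)=(-0.120317, -0.898652)

x = -0.1203, ẋ = -0.8987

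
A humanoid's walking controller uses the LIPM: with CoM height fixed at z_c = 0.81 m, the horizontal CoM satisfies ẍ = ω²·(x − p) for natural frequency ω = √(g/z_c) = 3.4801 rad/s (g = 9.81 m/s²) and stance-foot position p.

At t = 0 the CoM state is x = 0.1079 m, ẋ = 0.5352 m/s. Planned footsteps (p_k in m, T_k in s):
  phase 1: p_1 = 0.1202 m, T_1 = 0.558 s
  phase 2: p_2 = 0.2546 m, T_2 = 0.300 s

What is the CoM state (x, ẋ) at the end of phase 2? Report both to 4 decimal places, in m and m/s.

x = 1.4369, ẋ = 4.3085

phase 1: p=0.1202, T=0.558, ωT=1.941896, cosh=3.557694, sinh=3.414262; start (x,ẋ)=(0.107900, 0.535200) → end (x,ẋ)=(0.601515, 1.757929)
phase 2: p=0.2546, T=0.300, ωT=1.044030, cosh=1.596337, sinh=1.244304; start (x,ẋ)=(0.601515, 1.757929) → end (x,ẋ)=(1.436939, 4.308497)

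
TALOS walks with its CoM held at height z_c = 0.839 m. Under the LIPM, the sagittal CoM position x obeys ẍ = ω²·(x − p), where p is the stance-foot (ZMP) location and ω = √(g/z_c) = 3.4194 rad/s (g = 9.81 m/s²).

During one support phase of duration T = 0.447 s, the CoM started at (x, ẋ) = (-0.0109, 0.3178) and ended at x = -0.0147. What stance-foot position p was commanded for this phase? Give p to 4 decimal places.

ωT = 3.4194·0.447 = 1.528472; cosh(ωT) = 2.413996, sinh(ωT) = 2.197129
x(T) = p + (x₀−p)·cosh(ωT) + (ẋ₀/ω)·sinh(ωT) ⇒ p·(1 − cosh) = x(T) − x₀·cosh − (ẋ₀/ω)·sinh
numerator   = -0.0147 − (-0.0109)·2.413996 − (0.3178/3.4194)·2.197129 = -0.192589
denominator = 1 − 2.413996 = -1.413996
p = -0.192589 / -1.413996 = 0.1362

p = 0.1362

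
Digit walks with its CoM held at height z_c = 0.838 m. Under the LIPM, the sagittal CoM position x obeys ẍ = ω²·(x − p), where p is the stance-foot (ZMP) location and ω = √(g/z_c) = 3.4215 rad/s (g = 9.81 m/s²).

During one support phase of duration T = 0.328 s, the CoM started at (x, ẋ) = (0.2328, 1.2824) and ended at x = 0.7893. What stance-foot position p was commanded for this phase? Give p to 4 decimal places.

p = 0.1729

ωT = 3.4215·0.328 = 1.122252; cosh(ωT) = 1.698655, sinh(ωT) = 1.373109
x(T) = p + (x₀−p)·cosh(ωT) + (ẋ₀/ω)·sinh(ωT) ⇒ p·(1 − cosh) = x(T) − x₀·cosh − (ẋ₀/ω)·sinh
numerator   = 0.7893 − (0.2328)·1.698655 − (1.2824/3.4215)·1.373109 = -0.120797
denominator = 1 − 1.698655 = -0.698655
p = -0.120797 / -0.698655 = 0.1729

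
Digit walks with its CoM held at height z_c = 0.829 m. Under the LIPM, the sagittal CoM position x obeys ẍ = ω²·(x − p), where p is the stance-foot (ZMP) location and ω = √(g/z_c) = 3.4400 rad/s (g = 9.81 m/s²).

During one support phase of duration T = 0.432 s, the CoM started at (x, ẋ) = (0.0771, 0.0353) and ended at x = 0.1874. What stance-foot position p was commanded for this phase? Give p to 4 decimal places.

p = 0.0100

ωT = 3.4400·0.432 = 1.486080; cosh(ωT) = 2.322997, sinh(ωT) = 2.096739
x(T) = p + (x₀−p)·cosh(ωT) + (ẋ₀/ω)·sinh(ωT) ⇒ p·(1 − cosh) = x(T) − x₀·cosh − (ẋ₀/ω)·sinh
numerator   = 0.1874 − (0.0771)·2.322997 − (0.0353/3.4400)·2.096739 = -0.013219
denominator = 1 − 2.322997 = -1.322997
p = -0.013219 / -1.322997 = 0.0100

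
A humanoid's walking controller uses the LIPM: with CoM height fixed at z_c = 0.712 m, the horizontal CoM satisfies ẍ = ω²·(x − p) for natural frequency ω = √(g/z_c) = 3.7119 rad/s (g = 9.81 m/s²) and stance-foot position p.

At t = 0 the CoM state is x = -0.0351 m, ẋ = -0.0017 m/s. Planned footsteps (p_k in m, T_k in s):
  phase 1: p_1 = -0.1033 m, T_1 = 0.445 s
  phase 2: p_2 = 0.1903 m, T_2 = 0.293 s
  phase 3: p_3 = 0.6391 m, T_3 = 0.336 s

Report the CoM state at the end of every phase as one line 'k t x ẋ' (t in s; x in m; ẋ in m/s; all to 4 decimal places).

phase 1: p=-0.1033, T=0.445, ωT=1.651795, cosh=2.704021, sinh=2.512316; start (x,ẋ)=(-0.035100, -0.001700) → end (x,ẋ)=(0.079964, 0.631400)
phase 2: p=0.1903, T=0.293, ωT=1.087587, cosh=1.652067, sinh=1.315038; start (x,ẋ)=(0.079964, 0.631400) → end (x,ẋ)=(0.231707, 0.504531)
phase 3: p=0.6391, T=0.336, ωT=1.247198, cosh=1.883943, sinh=1.596635; start (x,ẋ)=(0.231707, 0.504531) → end (x,ẋ)=(0.088613, -1.463926)

1 0.4450 0.0800 0.6314
2 0.7380 0.2317 0.5045
3 1.0740 0.0886 -1.4639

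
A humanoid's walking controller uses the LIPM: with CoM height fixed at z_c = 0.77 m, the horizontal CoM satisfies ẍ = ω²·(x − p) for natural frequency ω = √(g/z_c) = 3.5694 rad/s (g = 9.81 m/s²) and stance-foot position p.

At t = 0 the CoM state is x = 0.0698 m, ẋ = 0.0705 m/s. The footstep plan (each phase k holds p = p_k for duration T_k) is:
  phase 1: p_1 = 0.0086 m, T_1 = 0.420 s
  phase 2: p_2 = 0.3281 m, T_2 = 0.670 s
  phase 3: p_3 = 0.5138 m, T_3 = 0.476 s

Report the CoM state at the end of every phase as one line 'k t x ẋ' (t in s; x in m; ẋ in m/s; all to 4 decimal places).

phase 1: p=0.0086, T=0.420, ωT=1.499148, cosh=2.350596, sinh=2.127276; start (x,ẋ)=(0.069800, 0.070500) → end (x,ẋ)=(0.194473, 0.630415)
phase 2: p=0.3281, T=0.670, ωT=2.391498, cosh=5.510674, sinh=5.419181; start (x,ẋ)=(0.194473, 0.630415) → end (x,ẋ)=(0.548840, 0.889228)
phase 3: p=0.5138, T=0.476, ωT=1.699034, cosh=2.825762, sinh=2.642902; start (x,ẋ)=(0.548840, 0.889228) → end (x,ẋ)=(1.271230, 2.843305)

1 0.4200 0.1945 0.6304
2 1.0900 0.5488 0.8892
3 1.5660 1.2712 2.8433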